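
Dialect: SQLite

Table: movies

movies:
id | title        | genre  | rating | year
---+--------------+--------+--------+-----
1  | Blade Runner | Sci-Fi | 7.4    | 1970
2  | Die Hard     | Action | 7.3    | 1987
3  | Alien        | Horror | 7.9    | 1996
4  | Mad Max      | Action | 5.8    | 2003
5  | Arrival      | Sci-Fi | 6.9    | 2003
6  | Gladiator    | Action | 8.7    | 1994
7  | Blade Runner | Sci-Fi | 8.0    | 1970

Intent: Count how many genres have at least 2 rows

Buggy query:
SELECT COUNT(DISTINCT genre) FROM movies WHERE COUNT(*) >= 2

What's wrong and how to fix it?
Bug: WHERE filters individual rows, not groups, so a group-level COUNT is invalid there

Fix: Group first with HAVING COUNT(*) >= 2, then COUNT the resulting groups

Corrected query:
SELECT COUNT(*) FROM (SELECT genre FROM movies GROUP BY genre HAVING COUNT(*) >= 2)

Result:
COUNT(*)
--------
2       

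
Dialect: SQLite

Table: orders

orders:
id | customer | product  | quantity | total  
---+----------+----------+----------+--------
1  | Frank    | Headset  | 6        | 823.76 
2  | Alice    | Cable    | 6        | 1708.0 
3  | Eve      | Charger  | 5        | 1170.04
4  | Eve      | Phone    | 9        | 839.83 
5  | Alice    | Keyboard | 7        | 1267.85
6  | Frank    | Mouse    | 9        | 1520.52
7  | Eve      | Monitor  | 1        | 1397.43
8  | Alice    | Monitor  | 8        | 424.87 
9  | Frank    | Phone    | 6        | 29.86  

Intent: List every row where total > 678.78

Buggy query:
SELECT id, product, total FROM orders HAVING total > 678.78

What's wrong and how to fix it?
Bug: HAVING filters the output of aggregation, but this query has no GROUP BY and no aggregate functions, so SQLite rejects it (HAVING clause on a non-aggregate query); the condition here is per row

Fix: Use WHERE for row-level filtering

Corrected query:
SELECT id, product, total FROM orders WHERE total > 678.78

Result:
id | product  | total  
---+----------+--------
1  | Headset  | 823.76 
2  | Cable    | 1708   
3  | Charger  | 1170.04
4  | Phone    | 839.83 
5  | Keyboard | 1267.85
6  | Mouse    | 1520.52
7  | Monitor  | 1397.43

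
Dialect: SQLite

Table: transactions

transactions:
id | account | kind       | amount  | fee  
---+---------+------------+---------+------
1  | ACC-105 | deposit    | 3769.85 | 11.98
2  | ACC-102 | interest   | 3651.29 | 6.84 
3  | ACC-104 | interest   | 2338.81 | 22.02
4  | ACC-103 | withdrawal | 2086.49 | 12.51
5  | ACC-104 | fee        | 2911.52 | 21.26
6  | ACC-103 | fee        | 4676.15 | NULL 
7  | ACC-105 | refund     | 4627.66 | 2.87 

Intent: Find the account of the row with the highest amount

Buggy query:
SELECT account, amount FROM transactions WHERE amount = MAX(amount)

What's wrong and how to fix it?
Bug: MAX(amount) is an aggregate and cannot be used directly in WHERE

Fix: Use a subquery: WHERE amount = (SELECT MAX(amount) FROM transactions)

Corrected query:
SELECT account, amount FROM transactions WHERE amount = (SELECT MAX(amount) FROM transactions)

Result:
account | amount 
--------+--------
ACC-103 | 4676.15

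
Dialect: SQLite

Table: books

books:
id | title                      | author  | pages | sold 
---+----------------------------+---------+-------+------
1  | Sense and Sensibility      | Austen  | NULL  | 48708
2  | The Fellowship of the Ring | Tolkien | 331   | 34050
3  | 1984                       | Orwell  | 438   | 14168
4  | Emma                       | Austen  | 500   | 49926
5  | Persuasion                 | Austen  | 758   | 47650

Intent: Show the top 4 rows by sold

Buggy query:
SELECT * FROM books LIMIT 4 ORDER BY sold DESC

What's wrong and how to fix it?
Bug: LIMIT must come after ORDER BY

Fix: Swap the clauses: ORDER BY first, then LIMIT

Corrected query:
SELECT * FROM books ORDER BY sold DESC LIMIT 4

Result:
id | title                      | author  | pages | sold 
---+----------------------------+---------+-------+------
4  | Emma                       | Austen  | 500   | 49926
1  | Sense and Sensibility      | Austen  | NULL  | 48708
5  | Persuasion                 | Austen  | 758   | 47650
2  | The Fellowship of the Ring | Tolkien | 331   | 34050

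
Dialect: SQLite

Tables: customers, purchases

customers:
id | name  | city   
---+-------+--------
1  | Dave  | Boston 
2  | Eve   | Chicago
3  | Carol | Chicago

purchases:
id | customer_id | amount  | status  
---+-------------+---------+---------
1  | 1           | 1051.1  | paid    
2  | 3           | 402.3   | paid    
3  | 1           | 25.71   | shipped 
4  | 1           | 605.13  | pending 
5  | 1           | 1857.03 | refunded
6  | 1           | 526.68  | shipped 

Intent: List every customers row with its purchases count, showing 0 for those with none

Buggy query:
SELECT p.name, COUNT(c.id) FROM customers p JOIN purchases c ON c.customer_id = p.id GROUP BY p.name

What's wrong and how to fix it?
Bug: INNER JOIN drops customers rows that have no matching purchases rows

Fix: Switch to LEFT JOIN to retain unmatched parent rows

Corrected query:
SELECT p.name, COUNT(c.id) FROM customers p LEFT JOIN purchases c ON c.customer_id = p.id GROUP BY p.name

Result:
name  | COUNT(c.id)
------+------------
Carol | 1          
Dave  | 5          
Eve   | 0          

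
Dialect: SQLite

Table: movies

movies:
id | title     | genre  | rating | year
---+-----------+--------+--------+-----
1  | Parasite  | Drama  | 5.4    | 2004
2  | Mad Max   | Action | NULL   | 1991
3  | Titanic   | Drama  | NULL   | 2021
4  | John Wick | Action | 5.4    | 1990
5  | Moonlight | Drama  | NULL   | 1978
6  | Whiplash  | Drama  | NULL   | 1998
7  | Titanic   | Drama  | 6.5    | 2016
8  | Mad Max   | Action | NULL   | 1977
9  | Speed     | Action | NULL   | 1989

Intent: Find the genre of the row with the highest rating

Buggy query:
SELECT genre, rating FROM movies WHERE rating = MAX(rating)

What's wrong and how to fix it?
Bug: WHERE is evaluated per row; an aggregate over the whole table isn't defined there

Fix: Use a subquery: WHERE rating = (SELECT MAX(rating) FROM movies)

Corrected query:
SELECT genre, rating FROM movies WHERE rating = (SELECT MAX(rating) FROM movies)

Result:
genre | rating
------+-------
Drama | 6.5   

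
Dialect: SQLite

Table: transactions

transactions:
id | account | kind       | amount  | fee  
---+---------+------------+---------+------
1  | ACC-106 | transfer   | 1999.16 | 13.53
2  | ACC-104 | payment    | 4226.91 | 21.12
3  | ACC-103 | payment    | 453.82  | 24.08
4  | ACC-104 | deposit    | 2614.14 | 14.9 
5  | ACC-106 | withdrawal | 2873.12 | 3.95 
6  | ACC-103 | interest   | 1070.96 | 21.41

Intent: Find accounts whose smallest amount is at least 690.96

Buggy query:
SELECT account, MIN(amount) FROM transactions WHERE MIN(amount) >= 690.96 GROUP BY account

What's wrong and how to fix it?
Bug: MIN() in WHERE is a misuse of aggregate

Fix: Use HAVING for the per-group MIN condition

Corrected query:
SELECT account, MIN(amount) FROM transactions GROUP BY account HAVING MIN(amount) >= 690.96

Result:
account | MIN(amount)
--------+------------
ACC-104 | 2614.14    
ACC-106 | 1999.16    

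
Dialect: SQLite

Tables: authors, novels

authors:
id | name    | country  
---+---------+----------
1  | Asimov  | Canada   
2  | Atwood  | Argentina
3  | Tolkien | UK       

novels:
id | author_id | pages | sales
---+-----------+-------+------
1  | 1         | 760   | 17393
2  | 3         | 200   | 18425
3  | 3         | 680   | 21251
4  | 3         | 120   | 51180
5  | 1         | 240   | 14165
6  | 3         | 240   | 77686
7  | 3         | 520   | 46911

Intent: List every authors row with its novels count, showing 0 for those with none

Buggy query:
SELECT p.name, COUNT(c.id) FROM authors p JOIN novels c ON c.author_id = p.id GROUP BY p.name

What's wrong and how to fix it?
Bug: An inner join excludes parents with zero children

Fix: Switch to LEFT JOIN to retain unmatched parent rows

Corrected query:
SELECT p.name, COUNT(c.id) FROM authors p LEFT JOIN novels c ON c.author_id = p.id GROUP BY p.name

Result:
name    | COUNT(c.id)
--------+------------
Asimov  | 2          
Atwood  | 0          
Tolkien | 5          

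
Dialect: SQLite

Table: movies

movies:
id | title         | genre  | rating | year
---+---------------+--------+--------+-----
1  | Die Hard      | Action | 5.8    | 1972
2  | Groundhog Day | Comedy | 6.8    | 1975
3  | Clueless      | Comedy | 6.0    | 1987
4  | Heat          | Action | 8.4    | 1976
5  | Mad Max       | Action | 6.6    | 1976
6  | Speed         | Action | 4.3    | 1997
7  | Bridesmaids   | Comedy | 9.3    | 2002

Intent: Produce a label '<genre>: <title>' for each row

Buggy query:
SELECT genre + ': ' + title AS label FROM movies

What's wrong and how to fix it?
Bug: '+' is numeric addition; on text columns SQLite converts them to 0 instead of concatenating

Fix: Use the || operator for string concatenation

Corrected query:
SELECT genre || ': ' || title AS label FROM movies

Result:
label                
---------------------
Action: Die Hard     
Comedy: Groundhog Day
Comedy: Clueless     
Action: Heat         
Action: Mad Max      
Action: Speed        
Comedy: Bridesmaids  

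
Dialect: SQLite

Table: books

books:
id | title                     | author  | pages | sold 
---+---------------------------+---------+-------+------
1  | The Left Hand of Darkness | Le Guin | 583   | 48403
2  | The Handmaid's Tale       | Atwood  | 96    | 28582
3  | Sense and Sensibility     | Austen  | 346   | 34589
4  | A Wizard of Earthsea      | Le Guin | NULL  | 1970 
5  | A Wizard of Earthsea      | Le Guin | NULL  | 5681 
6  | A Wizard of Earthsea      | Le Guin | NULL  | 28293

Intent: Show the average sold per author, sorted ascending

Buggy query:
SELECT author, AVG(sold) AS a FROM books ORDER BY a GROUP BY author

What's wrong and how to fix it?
Bug: GROUP BY must precede ORDER BY

Fix: Reorder: SELECT … FROM … GROUP BY … ORDER BY …

Corrected query:
SELECT author, AVG(sold) AS a FROM books GROUP BY author ORDER BY a

Result:
author  | a       
--------+---------
Le Guin | 21086.75
Atwood  | 28582   
Austen  | 34589   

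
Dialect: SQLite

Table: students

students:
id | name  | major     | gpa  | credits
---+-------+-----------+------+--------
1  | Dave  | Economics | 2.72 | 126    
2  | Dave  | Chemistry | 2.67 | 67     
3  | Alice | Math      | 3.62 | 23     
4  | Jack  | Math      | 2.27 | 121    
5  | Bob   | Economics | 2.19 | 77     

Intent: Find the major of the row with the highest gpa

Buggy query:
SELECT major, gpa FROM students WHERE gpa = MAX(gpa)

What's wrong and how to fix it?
Bug: WHERE is evaluated per row; an aggregate over the whole table isn't defined there

Fix: Use a subquery: WHERE gpa = (SELECT MAX(gpa) FROM students)

Corrected query:
SELECT major, gpa FROM students WHERE gpa = (SELECT MAX(gpa) FROM students)

Result:
major | gpa 
------+-----
Math  | 3.62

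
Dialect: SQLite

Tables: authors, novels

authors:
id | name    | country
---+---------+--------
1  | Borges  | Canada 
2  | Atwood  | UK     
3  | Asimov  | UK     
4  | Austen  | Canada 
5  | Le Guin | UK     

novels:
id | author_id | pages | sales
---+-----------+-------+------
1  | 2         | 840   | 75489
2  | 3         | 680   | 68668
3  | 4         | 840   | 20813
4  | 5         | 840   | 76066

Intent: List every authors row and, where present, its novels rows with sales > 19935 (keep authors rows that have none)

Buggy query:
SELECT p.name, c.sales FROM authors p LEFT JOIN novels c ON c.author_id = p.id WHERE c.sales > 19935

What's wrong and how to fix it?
Bug: Filtering c.sales in WHERE discards the NULL rows produced by LEFT JOIN, turning it into an inner join

Fix: Move the right-table condition into the ON clause so unmatched parents are kept

Corrected query:
SELECT p.name, c.sales FROM authors p LEFT JOIN novels c ON c.author_id = p.id AND c.sales > 19935

Result:
name    | sales
--------+------
Borges  | NULL 
Atwood  | 75489
Asimov  | 68668
Austen  | 20813
Le Guin | 76066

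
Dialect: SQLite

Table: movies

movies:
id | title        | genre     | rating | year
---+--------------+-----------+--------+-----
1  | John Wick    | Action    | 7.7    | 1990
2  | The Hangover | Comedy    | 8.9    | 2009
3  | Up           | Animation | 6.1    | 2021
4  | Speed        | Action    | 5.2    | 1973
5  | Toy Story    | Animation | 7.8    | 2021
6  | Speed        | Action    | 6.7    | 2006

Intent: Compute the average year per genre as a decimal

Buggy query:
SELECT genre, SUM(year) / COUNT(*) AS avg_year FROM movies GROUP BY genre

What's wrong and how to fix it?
Bug: SUM(year) and COUNT(*) are both integers; the division truncates the fractional part

Fix: Multiply by 1.0 (or CAST to REAL) to force floating-point division

Corrected query:
SELECT genre, SUM(year) * 1.0 / COUNT(*) AS avg_year FROM movies GROUP BY genre

Result:
genre     | avg_year   
----------+------------
Action    | 1989.666667
Animation | 2021       
Comedy    | 2009       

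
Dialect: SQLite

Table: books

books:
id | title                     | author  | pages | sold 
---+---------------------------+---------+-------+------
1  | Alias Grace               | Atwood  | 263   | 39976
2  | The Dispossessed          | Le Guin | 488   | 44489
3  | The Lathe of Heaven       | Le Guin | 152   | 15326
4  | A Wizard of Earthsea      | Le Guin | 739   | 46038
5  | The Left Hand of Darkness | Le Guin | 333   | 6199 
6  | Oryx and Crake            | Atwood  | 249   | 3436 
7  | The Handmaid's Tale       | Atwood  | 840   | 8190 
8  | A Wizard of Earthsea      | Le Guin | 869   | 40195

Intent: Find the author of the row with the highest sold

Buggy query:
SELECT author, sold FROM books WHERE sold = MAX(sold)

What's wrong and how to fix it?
Bug: MAX(sold) is an aggregate and cannot be used directly in WHERE

Fix: Use a subquery: WHERE sold = (SELECT MAX(sold) FROM books)

Corrected query:
SELECT author, sold FROM books WHERE sold = (SELECT MAX(sold) FROM books)

Result:
author  | sold 
--------+------
Le Guin | 46038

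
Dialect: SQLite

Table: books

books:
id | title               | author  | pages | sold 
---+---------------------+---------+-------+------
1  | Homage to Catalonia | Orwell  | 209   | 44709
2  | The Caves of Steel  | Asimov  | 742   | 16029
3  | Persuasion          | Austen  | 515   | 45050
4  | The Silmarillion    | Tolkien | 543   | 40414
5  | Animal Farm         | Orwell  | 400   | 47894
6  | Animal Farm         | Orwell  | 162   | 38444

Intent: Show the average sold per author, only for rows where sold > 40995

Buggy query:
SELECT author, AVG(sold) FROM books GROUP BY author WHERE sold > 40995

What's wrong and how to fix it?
Bug: WHERE cannot follow GROUP BY

Fix: Place WHERE between FROM and GROUP BY

Corrected query:
SELECT author, AVG(sold) FROM books WHERE sold > 40995 GROUP BY author

Result:
author | AVG(sold)
-------+----------
Austen | 45050    
Orwell | 46301.5  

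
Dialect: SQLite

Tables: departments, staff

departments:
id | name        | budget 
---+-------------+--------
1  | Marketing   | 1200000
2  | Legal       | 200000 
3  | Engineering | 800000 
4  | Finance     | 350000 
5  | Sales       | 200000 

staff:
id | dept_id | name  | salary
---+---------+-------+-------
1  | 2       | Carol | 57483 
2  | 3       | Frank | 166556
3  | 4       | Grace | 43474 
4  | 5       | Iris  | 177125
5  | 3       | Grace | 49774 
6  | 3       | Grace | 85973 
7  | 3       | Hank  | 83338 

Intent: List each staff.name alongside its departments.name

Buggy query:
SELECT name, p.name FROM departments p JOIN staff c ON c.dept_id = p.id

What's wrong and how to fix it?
Bug: Both tables have a 'name' column; the unqualified reference is ambiguous

Fix: Prefix ambiguous columns with the table alias

Corrected query:
SELECT c.name, p.name FROM departments p JOIN staff c ON c.dept_id = p.id

Result:
name  | name       
------+------------
Carol | Legal      
Frank | Engineering
Grace | Finance    
Iris  | Sales      
Grace | Engineering
Grace | Engineering
Hank  | Engineering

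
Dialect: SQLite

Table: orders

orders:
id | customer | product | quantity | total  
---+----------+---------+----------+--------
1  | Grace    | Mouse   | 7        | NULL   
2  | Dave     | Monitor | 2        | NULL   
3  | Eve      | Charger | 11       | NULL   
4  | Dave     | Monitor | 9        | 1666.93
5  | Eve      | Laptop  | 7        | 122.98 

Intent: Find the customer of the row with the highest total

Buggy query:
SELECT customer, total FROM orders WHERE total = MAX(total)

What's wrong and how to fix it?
Bug: WHERE is evaluated per row; an aggregate over the whole table isn't defined there

Fix: Wrap MAX in a scalar subquery so WHERE compares against a single value

Corrected query:
SELECT customer, total FROM orders WHERE total = (SELECT MAX(total) FROM orders)

Result:
customer | total  
---------+--------
Dave     | 1666.93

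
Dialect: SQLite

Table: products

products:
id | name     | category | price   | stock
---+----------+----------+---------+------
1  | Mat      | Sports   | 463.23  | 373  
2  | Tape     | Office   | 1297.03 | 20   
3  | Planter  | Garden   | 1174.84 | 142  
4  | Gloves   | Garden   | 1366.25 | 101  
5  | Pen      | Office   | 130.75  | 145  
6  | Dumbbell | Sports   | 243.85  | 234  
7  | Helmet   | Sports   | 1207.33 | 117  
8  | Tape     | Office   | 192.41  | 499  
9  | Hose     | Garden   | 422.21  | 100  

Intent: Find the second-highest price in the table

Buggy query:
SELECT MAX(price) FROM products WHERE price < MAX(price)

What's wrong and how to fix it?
Bug: MAX(price) on the right of the comparison is an aggregate-in-WHERE error

Fix: Put the inner MAX in a scalar subquery

Corrected query:
SELECT MAX(price) FROM products WHERE price < (SELECT MAX(price) FROM products)

Result:
MAX(price)
----------
1297.03   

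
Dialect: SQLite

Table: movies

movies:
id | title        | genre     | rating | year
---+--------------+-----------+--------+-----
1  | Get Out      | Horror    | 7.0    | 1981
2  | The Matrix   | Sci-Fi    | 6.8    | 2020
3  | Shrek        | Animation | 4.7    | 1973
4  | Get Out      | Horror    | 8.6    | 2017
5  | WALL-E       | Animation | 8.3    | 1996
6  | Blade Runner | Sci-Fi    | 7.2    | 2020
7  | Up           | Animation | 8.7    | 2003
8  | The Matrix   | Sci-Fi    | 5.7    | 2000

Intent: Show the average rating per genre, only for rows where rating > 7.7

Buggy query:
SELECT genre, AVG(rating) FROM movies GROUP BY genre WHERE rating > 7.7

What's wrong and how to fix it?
Bug: WHERE cannot follow GROUP BY

Fix: Move the WHERE clause before GROUP BY

Corrected query:
SELECT genre, AVG(rating) FROM movies WHERE rating > 7.7 GROUP BY genre

Result:
genre     | AVG(rating)
----------+------------
Animation | 8.5        
Horror    | 8.6        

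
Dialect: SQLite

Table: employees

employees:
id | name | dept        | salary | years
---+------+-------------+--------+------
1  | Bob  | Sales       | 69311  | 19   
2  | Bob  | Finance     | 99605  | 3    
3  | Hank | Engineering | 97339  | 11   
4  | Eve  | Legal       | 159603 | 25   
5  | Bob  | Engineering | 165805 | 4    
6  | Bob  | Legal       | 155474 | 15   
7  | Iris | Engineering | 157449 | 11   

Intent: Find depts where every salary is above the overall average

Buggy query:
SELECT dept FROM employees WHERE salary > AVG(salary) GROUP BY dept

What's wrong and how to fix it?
Bug: WHERE evaluates per row before aggregation, so AVG() is unavailable

Fix: Use a subquery for AVG and a HAVING MIN(...) filter so the condition holds for every row in the group

Corrected query:
SELECT dept FROM employees GROUP BY dept HAVING MIN(salary) > (SELECT AVG(salary) FROM employees)

Result:
dept 
-----
Legal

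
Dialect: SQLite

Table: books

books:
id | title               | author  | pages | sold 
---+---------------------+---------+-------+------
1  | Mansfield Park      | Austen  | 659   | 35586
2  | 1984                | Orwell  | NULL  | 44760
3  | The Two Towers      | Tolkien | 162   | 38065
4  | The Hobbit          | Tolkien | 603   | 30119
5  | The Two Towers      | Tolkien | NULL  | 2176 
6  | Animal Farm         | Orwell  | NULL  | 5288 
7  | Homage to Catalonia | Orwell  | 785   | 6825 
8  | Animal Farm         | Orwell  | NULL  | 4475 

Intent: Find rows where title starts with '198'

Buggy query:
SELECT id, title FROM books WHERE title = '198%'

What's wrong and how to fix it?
Bug: Wildcards only work with LIKE; '=' treats '%' as a literal character

Fix: Replace '=' with LIKE so '198%' is treated as a pattern

Corrected query:
SELECT id, title FROM books WHERE title LIKE '198%'

Result:
id | title
---+------
2  | 1984 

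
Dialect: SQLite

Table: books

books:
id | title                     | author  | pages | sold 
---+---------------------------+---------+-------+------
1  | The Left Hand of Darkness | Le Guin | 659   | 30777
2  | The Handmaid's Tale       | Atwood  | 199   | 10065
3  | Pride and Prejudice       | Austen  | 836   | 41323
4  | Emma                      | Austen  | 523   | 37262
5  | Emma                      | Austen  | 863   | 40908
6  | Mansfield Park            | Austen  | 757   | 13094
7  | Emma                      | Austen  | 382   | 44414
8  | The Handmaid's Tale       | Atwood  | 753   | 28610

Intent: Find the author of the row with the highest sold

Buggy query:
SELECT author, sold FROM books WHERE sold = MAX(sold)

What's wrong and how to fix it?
Bug: MAX(sold) is an aggregate and cannot be used directly in WHERE

Fix: Use a subquery: WHERE sold = (SELECT MAX(sold) FROM books)

Corrected query:
SELECT author, sold FROM books WHERE sold = (SELECT MAX(sold) FROM books)

Result:
author | sold 
-------+------
Austen | 44414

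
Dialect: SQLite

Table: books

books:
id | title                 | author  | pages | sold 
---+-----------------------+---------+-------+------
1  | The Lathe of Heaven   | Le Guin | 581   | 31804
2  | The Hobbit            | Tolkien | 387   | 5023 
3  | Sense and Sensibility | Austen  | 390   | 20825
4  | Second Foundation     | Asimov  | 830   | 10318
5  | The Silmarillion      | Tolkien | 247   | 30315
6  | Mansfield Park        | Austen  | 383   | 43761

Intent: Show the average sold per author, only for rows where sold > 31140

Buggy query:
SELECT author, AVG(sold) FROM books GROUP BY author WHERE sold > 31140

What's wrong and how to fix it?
Bug: WHERE cannot follow GROUP BY

Fix: Move the WHERE clause before GROUP BY

Corrected query:
SELECT author, AVG(sold) FROM books WHERE sold > 31140 GROUP BY author

Result:
author  | AVG(sold)
--------+----------
Austen  | 43761    
Le Guin | 31804    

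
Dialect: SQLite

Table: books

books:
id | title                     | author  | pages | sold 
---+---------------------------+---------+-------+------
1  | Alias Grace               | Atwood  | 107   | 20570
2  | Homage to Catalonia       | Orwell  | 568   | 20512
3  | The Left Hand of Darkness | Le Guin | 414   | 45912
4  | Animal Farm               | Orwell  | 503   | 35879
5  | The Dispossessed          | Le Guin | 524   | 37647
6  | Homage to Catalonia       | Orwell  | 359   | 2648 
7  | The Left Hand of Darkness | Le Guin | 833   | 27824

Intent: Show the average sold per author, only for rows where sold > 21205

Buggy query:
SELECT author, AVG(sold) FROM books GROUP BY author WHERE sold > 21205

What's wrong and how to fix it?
Bug: WHERE cannot follow GROUP BY

Fix: Move the WHERE clause before GROUP BY

Corrected query:
SELECT author, AVG(sold) FROM books WHERE sold > 21205 GROUP BY author

Result:
author  | AVG(sold)   
--------+-------------
Le Guin | 37127.666667
Orwell  | 35879       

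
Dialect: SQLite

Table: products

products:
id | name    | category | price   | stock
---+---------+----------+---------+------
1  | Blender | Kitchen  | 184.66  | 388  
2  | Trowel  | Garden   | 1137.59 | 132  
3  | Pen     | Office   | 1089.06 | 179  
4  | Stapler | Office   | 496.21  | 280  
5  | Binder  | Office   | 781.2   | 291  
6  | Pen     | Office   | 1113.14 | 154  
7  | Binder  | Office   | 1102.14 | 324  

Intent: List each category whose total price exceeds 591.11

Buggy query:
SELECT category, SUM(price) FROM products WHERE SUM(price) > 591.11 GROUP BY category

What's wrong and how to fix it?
Bug: SUM(price) is an aggregate, but WHERE filters rows before aggregation

Fix: Use HAVING (which filters groups after aggregation) instead of WHERE

Corrected query:
SELECT category, SUM(price) FROM products GROUP BY category HAVING SUM(price) > 591.11

Result:
category | SUM(price)
---------+-----------
Garden   | 1137.59   
Office   | 4581.75   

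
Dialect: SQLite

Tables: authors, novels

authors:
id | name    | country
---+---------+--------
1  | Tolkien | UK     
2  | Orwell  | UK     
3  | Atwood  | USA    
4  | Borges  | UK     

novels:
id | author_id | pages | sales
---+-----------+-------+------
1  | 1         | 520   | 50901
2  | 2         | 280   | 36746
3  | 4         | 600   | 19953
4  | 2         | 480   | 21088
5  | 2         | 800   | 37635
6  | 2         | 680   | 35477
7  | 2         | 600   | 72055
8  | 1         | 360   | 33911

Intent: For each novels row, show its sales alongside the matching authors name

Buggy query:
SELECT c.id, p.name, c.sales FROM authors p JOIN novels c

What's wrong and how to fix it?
Bug: JOIN with no ON clause produces a cartesian product; every novels row pairs with every authors row

Fix: Specify the join condition linking the foreign key to the parent id

Corrected query:
SELECT c.id, p.name, c.sales FROM authors p JOIN novels c ON c.author_id = p.id

Result:
id | name    | sales
---+---------+------
1  | Tolkien | 50901
2  | Orwell  | 36746
3  | Borges  | 19953
4  | Orwell  | 21088
5  | Orwell  | 37635
6  | Orwell  | 35477
7  | Orwell  | 72055
8  | Tolkien | 33911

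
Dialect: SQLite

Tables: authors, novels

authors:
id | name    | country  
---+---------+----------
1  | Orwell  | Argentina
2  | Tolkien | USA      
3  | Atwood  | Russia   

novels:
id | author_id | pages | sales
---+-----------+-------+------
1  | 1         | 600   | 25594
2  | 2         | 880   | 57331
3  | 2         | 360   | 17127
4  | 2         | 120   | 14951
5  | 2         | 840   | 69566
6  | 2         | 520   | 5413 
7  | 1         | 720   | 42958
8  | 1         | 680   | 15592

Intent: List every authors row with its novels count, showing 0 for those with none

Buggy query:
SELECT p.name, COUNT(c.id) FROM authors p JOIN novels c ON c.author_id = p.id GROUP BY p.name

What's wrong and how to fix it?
Bug: INNER JOIN drops authors rows that have no matching novels rows

Fix: Switch to LEFT JOIN to retain unmatched parent rows

Corrected query:
SELECT p.name, COUNT(c.id) FROM authors p LEFT JOIN novels c ON c.author_id = p.id GROUP BY p.name

Result:
name    | COUNT(c.id)
--------+------------
Atwood  | 0          
Orwell  | 3          
Tolkien | 5          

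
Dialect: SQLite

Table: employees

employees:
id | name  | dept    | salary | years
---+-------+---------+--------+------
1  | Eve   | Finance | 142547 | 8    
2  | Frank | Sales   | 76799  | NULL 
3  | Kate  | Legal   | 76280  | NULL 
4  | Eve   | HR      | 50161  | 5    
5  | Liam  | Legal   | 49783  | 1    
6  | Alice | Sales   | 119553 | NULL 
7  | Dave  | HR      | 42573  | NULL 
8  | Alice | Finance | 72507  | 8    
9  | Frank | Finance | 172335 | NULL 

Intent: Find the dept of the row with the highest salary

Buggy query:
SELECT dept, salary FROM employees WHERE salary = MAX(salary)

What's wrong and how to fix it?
Bug: MAX(salary) is an aggregate and cannot be used directly in WHERE

Fix: Use a subquery: WHERE salary = (SELECT MAX(salary) FROM employees)

Corrected query:
SELECT dept, salary FROM employees WHERE salary = (SELECT MAX(salary) FROM employees)

Result:
dept    | salary
--------+-------
Finance | 172335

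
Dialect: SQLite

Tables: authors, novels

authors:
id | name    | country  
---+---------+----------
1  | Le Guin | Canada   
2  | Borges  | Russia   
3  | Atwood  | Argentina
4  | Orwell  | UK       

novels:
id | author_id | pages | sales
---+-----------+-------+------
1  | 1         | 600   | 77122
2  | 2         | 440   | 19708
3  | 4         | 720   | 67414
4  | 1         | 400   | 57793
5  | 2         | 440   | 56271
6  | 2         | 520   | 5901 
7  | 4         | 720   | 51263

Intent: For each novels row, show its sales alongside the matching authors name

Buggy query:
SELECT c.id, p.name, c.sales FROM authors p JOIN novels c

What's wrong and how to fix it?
Bug: Missing join condition: each novels row is matched to all authors rows instead of just its own

Fix: Add ON c.author_id = p.id to the JOIN

Corrected query:
SELECT c.id, p.name, c.sales FROM authors p JOIN novels c ON c.author_id = p.id

Result:
id | name    | sales
---+---------+------
1  | Le Guin | 77122
2  | Borges  | 19708
3  | Orwell  | 67414
4  | Le Guin | 57793
5  | Borges  | 56271
6  | Borges  | 5901 
7  | Orwell  | 51263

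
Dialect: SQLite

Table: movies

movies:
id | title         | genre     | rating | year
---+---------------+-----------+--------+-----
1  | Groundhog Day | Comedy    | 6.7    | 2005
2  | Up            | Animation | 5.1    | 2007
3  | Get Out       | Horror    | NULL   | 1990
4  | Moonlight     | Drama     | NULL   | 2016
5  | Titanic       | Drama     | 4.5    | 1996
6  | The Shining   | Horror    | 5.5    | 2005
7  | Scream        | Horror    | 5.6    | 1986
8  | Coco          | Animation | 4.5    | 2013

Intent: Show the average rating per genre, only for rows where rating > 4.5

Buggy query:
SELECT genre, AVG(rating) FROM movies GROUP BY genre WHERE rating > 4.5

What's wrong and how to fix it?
Bug: WHERE cannot follow GROUP BY

Fix: Move the WHERE clause before GROUP BY

Corrected query:
SELECT genre, AVG(rating) FROM movies WHERE rating > 4.5 GROUP BY genre

Result:
genre     | AVG(rating)
----------+------------
Animation | 5.1        
Comedy    | 6.7        
Horror    | 5.55       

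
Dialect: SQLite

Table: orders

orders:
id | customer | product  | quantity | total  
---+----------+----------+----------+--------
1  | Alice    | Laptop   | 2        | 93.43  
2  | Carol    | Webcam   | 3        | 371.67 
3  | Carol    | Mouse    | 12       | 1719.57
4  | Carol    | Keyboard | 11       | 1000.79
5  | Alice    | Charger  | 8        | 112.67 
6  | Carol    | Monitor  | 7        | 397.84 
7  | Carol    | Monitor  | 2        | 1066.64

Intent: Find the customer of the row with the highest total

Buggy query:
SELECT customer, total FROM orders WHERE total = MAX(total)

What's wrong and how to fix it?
Bug: WHERE is evaluated per row; an aggregate over the whole table isn't defined there

Fix: Use a subquery: WHERE total = (SELECT MAX(total) FROM orders)

Corrected query:
SELECT customer, total FROM orders WHERE total = (SELECT MAX(total) FROM orders)

Result:
customer | total  
---------+--------
Carol    | 1719.57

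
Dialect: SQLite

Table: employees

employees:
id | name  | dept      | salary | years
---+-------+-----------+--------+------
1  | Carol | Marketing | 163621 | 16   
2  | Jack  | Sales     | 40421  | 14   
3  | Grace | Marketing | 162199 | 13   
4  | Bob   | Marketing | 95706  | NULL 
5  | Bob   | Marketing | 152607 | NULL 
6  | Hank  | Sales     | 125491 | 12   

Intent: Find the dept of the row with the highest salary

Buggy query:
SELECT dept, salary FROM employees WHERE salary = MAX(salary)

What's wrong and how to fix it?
Bug: WHERE is evaluated per row; an aggregate over the whole table isn't defined there

Fix: Use a subquery: WHERE salary = (SELECT MAX(salary) FROM employees)

Corrected query:
SELECT dept, salary FROM employees WHERE salary = (SELECT MAX(salary) FROM employees)

Result:
dept      | salary
----------+-------
Marketing | 163621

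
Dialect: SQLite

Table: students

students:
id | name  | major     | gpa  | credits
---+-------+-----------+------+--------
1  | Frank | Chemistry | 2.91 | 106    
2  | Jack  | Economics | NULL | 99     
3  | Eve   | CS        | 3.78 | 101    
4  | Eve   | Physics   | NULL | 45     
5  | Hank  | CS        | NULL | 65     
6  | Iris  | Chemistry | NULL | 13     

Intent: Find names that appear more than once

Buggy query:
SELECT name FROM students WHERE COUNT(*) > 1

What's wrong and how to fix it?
Bug: WHERE can't reference COUNT(*); aggregates are computed after WHERE

Fix: GROUP BY name, then filter groups with HAVING COUNT(*) > 1

Corrected query:
SELECT name FROM students GROUP BY name HAVING COUNT(*) > 1

Result:
name
----
Eve 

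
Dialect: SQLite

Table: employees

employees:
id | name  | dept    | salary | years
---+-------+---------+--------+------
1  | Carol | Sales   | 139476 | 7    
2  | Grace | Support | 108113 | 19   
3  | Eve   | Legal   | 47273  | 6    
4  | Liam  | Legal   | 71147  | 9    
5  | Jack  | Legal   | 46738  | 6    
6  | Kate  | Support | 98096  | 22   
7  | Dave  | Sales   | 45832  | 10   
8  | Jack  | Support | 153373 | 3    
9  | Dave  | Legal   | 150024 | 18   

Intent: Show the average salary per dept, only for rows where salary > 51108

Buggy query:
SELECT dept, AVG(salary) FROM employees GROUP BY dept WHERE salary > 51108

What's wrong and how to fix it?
Bug: WHERE cannot follow GROUP BY

Fix: Place WHERE between FROM and GROUP BY

Corrected query:
SELECT dept, AVG(salary) FROM employees WHERE salary > 51108 GROUP BY dept

Result:
dept    | AVG(salary)  
--------+--------------
Legal   | 110585.5     
Sales   | 139476       
Support | 119860.666667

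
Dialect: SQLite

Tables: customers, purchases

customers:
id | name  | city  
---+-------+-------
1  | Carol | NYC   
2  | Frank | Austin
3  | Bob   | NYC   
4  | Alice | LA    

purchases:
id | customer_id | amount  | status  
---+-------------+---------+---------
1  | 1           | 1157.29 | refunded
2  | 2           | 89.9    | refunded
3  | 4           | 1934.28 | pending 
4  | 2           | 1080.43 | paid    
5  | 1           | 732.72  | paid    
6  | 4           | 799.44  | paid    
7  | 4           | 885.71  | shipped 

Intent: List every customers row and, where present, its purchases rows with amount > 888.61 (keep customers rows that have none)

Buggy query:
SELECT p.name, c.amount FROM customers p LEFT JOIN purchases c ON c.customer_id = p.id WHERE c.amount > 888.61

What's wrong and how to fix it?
Bug: Filtering c.amount in WHERE discards the NULL rows produced by LEFT JOIN, turning it into an inner join

Fix: Put 'c.amount > 888.61' in the JOIN's ON clause instead of WHERE

Corrected query:
SELECT p.name, c.amount FROM customers p LEFT JOIN purchases c ON c.customer_id = p.id AND c.amount > 888.61

Result:
name  | amount 
------+--------
Carol | 1157.29
Frank | 1080.43
Bob   | NULL   
Alice | 1934.28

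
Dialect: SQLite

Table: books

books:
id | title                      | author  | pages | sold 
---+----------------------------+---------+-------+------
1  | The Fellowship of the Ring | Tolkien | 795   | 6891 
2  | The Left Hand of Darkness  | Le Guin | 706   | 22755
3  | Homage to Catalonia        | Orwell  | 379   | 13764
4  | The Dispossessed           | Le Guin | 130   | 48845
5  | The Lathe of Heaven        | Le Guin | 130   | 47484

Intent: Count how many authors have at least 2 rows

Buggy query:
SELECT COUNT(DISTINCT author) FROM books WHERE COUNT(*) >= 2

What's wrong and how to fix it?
Bug: WHERE filters individual rows, not groups, so a group-level COUNT is invalid there

Fix: Use a subquery that GROUPs and filters with HAVING, then count its rows

Corrected query:
SELECT COUNT(*) FROM (SELECT author FROM books GROUP BY author HAVING COUNT(*) >= 2)

Result:
COUNT(*)
--------
1       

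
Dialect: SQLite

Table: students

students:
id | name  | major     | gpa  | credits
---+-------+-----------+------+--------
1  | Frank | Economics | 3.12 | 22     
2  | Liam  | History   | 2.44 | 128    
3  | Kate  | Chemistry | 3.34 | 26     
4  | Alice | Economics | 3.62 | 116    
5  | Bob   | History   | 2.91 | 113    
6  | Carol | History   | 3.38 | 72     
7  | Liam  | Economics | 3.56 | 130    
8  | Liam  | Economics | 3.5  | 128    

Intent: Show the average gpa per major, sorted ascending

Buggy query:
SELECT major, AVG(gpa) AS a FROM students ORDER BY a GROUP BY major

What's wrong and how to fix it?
Bug: GROUP BY must precede ORDER BY

Fix: Reorder: SELECT … FROM … GROUP BY … ORDER BY …

Corrected query:
SELECT major, AVG(gpa) AS a FROM students GROUP BY major ORDER BY a

Result:
major     | a   
----------+-----
History   | 2.91
Chemistry | 3.34
Economics | 3.45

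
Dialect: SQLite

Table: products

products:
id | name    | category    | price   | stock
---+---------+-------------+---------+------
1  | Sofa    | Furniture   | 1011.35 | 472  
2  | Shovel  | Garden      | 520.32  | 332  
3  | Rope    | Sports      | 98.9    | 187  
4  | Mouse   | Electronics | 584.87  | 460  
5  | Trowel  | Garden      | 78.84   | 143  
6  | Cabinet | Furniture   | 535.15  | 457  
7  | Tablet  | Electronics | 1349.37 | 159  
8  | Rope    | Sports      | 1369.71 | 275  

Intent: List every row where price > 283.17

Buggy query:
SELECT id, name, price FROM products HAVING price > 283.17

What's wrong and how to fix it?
Bug: HAVING filters the output of aggregation, but this query has no GROUP BY and no aggregate functions, so SQLite rejects it (HAVING clause on a non-aggregate query); the condition here is per row

Fix: Use WHERE for row-level filtering

Corrected query:
SELECT id, name, price FROM products WHERE price > 283.17

Result:
id | name    | price  
---+---------+--------
1  | Sofa    | 1011.35
2  | Shovel  | 520.32 
4  | Mouse   | 584.87 
6  | Cabinet | 535.15 
7  | Tablet  | 1349.37
8  | Rope    | 1369.71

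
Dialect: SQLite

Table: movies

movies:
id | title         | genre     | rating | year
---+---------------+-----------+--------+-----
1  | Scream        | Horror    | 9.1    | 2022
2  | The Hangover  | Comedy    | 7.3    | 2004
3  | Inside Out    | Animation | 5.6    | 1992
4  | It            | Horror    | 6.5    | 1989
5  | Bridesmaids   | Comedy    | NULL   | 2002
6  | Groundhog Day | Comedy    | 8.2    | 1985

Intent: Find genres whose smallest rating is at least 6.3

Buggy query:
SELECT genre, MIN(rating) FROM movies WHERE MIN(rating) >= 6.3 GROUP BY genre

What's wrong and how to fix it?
Bug: Aggregates like MIN are computed per group after WHERE runs

Fix: Use HAVING for the per-group MIN condition

Corrected query:
SELECT genre, MIN(rating) FROM movies GROUP BY genre HAVING MIN(rating) >= 6.3

Result:
genre  | MIN(rating)
-------+------------
Comedy | 7.3        
Horror | 6.5        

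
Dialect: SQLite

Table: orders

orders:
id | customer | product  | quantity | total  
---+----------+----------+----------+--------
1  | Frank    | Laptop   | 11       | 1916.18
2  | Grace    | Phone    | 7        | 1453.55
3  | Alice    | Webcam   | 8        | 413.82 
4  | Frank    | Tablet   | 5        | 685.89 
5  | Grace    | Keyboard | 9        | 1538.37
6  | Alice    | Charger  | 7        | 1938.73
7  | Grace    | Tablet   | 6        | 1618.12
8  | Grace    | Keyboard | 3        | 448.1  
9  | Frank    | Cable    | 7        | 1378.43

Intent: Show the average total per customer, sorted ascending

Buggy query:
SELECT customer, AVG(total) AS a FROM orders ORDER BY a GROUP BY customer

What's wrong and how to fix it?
Bug: ORDER BY appears before GROUP BY; SQL clause order requires GROUP BY first

Fix: Reorder: SELECT … FROM … GROUP BY … ORDER BY …

Corrected query:
SELECT customer, AVG(total) AS a FROM orders GROUP BY customer ORDER BY a

Result:
customer | a          
---------+------------
Alice    | 1176.275   
Grace    | 1264.535   
Frank    | 1326.833333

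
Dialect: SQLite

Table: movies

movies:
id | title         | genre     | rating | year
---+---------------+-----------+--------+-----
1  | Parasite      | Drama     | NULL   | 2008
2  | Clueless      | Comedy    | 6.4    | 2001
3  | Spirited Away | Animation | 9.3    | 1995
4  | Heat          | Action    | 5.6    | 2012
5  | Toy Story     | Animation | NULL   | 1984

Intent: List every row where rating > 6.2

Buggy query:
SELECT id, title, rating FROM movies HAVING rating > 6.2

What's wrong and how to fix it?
Bug: This is a non-aggregate query (no GROUP BY, no aggregates), so in SQLite the HAVING clause is invalid here; a row-level condition belongs in WHERE

Fix: Replace HAVING with WHERE since the condition applies to individual rows

Corrected query:
SELECT id, title, rating FROM movies WHERE rating > 6.2

Result:
id | title         | rating
---+---------------+-------
2  | Clueless      | 6.4   
3  | Spirited Away | 9.3   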